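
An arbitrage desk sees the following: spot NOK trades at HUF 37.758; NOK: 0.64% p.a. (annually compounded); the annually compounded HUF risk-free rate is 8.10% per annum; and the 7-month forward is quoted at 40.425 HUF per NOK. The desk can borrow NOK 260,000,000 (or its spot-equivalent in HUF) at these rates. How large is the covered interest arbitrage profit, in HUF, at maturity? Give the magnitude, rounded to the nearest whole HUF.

T = 7/12 years.
Route A — deposit NOK, sell forward: 260,000,000 × 1.003728370542 × 40.425 = HUF 10,549,687,038.58.
Route B — convert at spot, deposit HUF: 260,000,000 × 37.758 × 1.046481740108 = HUF 10,273,394,961.18.
The quoted forward overvalues NOK, so borrow HUF, buy NOK at spot, deposit the NOK at 0.64%, and sell the proceeds forward at 40.425.
Arbitrage profit = |10,549,687,038.58 − 10,273,394,961.18| = HUF 276,292,077.

HUF 276,292,077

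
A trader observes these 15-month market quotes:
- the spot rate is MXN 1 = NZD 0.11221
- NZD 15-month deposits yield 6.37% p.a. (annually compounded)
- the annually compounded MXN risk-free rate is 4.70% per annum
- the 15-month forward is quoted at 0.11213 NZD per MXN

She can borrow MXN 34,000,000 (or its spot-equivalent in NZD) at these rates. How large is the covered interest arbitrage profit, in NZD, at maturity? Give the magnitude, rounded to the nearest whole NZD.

NZD 83,601

T = 15/12 years.
Invest the MXN and cover forward: 34,000,000 × 1.059091182 × 0.11213 = NZD 4,037,700.40.
Convert at spot and invest in NZD: 34,000,000 × 0.11221 × 1.080249189 = NZD 4,121,301.89.
The quoted forward undervalues MXN, so borrow MXN, convert to NZD at spot, deposit the NZD at 6.37%, and buy MXN forward at 0.11213 to cover the loan.
The gap between the two covered legs is NZD 83,601.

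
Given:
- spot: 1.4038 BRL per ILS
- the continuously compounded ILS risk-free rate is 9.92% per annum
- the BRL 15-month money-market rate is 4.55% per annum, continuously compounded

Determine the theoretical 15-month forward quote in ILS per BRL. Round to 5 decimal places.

0.76181

T = 15/12 years.
Growth of 1 BRL over T: e^(0.0455×15/12) = 1.0585235.
Growth of 1 ILS over T: e^(0.0992×15/12) = 1.1320159.
So F = 1.4038 × 1.0585235 / 1.1320159 = 1.312663 (BRL/ILS).
Quoted the other way: 1/1.312663 = 0.76181 ILS per BRL.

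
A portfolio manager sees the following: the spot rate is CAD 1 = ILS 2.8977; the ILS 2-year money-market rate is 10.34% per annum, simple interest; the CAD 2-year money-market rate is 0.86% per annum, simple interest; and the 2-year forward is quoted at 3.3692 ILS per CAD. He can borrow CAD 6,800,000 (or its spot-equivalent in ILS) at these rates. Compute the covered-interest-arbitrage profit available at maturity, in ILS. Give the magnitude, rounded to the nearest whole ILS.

T = 2 years.
Route A — deposit CAD, sell forward: 6,800,000 × 1.017200 × 3.3692 = ILS 23,304,621.63.
Route B — convert at spot, deposit ILS: 6,800,000 × 2.8977 × 1.206800 = ILS 23,779,221.65.
The quoted forward undervalues CAD, so borrow CAD, convert to ILS at spot, deposit the ILS at 10.34%, and buy CAD forward at 3.3692 to cover the loan.
The gap between the two covered legs is ILS 474,600.

ILS 474,600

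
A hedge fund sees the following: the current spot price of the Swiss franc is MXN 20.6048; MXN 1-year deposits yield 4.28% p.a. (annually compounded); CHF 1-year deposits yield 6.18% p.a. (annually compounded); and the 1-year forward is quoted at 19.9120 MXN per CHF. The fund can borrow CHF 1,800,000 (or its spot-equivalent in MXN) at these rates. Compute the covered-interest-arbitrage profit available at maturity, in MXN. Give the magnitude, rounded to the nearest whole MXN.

T = 1 year.
Keep in CHF, deliver into the forward: 1,800,000·1.061800·19.9120 = MXN 38,056,610.88.
Swap to MXN now, deposit: 1,800,000·20.6048·1.042800 = MXN 38,676,033.79.
The quoted forward undervalues CHF, so borrow CHF, convert to MXN at spot, deposit the MXN at 4.28%, and buy CHF forward at 19.9120 to cover the loan.
Arbitrage profit = |38,056,610.88 − 38,676,033.79| = MXN 619,423.

MXN 619,423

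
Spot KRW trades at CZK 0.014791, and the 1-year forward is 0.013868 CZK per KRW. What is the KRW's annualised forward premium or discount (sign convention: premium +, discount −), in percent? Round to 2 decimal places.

-6.24%

T = 1 year.
Period premium: (0.013868 − 0.014791)/0.014791 = -0.0624028.
Per annum: -0.0624028 / 1 = -0.062403 = -6.24%.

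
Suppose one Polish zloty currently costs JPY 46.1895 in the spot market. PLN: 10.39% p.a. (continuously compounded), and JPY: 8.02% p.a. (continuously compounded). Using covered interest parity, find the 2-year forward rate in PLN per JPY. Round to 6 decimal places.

0.022701

T = 2 years.
Growth of 1 JPY over T: e^(0.0802×2) = 1.1739804.
PLN accumulates by e^(0.1039×2) = 1.230967.
Forward (JPY per PLN) = 46.1895 × 1.1739804 / 1.230967 = 44.05120.
Quoted the other way: 1/44.05120 = 0.022701 PLN per JPY.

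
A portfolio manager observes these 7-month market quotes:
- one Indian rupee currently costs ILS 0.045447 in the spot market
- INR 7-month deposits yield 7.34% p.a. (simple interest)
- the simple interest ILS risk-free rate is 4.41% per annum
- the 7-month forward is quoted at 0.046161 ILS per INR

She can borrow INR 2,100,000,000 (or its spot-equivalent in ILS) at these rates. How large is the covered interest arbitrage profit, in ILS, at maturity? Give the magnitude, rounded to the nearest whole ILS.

ILS 3,194,806

T = 7/12 years.
Keep in INR, deliver into the forward: 2,100,000,000·1.0428166667·0.046161 = ILS 101,088,666.32.
Swap to ILS now, deposit: 2,100,000,000·0.045447·1.025725 = ILS 97,893,860.56.
The quoted forward overvalues INR, so borrow ILS, buy INR at spot, deposit the INR at 7.34%, and sell the proceeds forward at 0.046161.
Profit = 101,088,666.32 − 97,893,860.56 = ILS 3,194,806.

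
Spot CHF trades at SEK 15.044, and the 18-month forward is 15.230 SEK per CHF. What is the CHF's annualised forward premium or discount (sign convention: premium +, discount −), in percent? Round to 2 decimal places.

+0.82%

T = 18/12 years.
CHF trades forward at +1.23637% vs spot over the period.
×(1/T) gives 0.82% p.a.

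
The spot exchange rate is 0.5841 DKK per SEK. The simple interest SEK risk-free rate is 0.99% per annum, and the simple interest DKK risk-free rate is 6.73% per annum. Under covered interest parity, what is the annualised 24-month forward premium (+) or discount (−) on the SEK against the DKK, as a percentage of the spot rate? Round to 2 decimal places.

+5.63%

T = 2 years.
F = S · g_DKK/g_SEK = 0.5841 × 1.134600/1.019800 = 0.6498528.
(F − S)/S ÷ T = (0.6498528 − 0.5841)/0.5841/2 = 0.056286 → 5.63%.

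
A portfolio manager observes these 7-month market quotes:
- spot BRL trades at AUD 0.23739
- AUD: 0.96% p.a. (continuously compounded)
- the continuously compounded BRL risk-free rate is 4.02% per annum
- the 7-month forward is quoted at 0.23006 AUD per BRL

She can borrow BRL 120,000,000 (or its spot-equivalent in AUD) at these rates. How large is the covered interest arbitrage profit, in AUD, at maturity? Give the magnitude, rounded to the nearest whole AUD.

T = 7/12 years.
Keep in BRL, deliver into the forward: 120,000,000·1.0237271131·0.23006 = AUD 28,262,239.16.
Swap to AUD now, deposit: 120,000,000·0.23739·1.0056157093 = AUD 28,646,773.59.
The quoted forward undervalues BRL, so borrow BRL, convert to AUD at spot, deposit the AUD at 0.96%, and buy BRL forward at 0.23006 to cover the loan.
Profit = 28,646,773.59 − 28,262,239.16 = AUD 384,534.

AUD 384,534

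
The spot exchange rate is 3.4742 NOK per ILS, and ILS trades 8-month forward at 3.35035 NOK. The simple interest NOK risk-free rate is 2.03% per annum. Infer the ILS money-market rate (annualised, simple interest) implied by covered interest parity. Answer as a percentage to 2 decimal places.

T = 8/12 years.
F/S = 3.35035/3.4742 = 0.9643515 = (growth of NOK) / (growth of ILS).
NOK growth factor: 1 + 0.0203×8/12 = 1.0135333.
Hence g_ILS = 1.0509999.
(1.0509999 − 1)/T = 0.076500, i.e. 7.65%.

7.65%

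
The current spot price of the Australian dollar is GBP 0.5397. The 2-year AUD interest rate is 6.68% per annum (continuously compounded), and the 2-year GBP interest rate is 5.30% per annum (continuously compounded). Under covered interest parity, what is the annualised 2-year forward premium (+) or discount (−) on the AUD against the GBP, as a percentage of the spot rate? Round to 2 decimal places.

T = 2 years.
F = S · g_GBP/g_AUD = 0.5397 × 1.1118219/1.1429356 = 0.5250080.
Annualised premium = (F − S)/S × (1/T) = (0.5250080 − 0.5397)/0.5397 ÷ 2 = -1.36%.

-1.36%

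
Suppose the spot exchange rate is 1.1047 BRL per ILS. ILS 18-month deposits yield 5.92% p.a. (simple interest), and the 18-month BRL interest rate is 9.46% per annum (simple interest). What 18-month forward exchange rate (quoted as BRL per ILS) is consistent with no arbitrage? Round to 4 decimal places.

1.1586

T = 18/12 years.
BRL accumulates by 1 + 0.0946×18/12 = 1.141900.
ILS accumulates by 1 + 0.0592×18/12 = 1.088800.
So F = 1.1047 × 1.141900 / 1.088800 = 1.158575 (BRL/ILS).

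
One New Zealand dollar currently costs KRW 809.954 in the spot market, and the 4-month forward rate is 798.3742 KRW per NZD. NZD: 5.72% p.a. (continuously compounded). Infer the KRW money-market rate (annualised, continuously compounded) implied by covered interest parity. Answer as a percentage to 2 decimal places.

1.40%

T = 4/12 years.
F/S = 798.3742/809.954 = 0.9857031 = (growth of KRW) / (growth of NZD).
NZD growth factor: e^(0.0572×4/12) = 1.0192496.
That pins the KRW growth at 1.0046775.
r = ln(1.0046775)/(4/12) = 0.014000 → 1.40%.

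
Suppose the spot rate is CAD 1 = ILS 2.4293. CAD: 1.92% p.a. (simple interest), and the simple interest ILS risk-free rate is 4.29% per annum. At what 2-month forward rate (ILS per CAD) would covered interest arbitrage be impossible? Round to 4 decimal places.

2.4389

T = 2/12 years.
ILS growth factor: 1 + 0.0429×2/12 = 1.007150.
Growth of 1 CAD over T: 1 + 0.0192×2/12 = 1.003200.
CIP: F = S · (grow ILS)/(grow CAD) = 2.4293 × 1.007150/1.003200 = 2.438865 ILS per CAD.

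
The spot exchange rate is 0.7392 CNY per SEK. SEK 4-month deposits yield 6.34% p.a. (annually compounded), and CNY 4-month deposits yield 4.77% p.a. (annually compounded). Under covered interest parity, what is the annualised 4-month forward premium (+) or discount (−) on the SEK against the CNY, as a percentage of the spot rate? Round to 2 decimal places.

-1.48%

T = 4/12 years.
F = S · g_CNY/g_SEK = 0.7392 × 1.0156537/1.0207018 = 0.7355441.
Annualised premium = (F − S)/S × (1/T) = (0.7355441 − 0.7392)/0.7392 ÷ (4/12) = -1.48%.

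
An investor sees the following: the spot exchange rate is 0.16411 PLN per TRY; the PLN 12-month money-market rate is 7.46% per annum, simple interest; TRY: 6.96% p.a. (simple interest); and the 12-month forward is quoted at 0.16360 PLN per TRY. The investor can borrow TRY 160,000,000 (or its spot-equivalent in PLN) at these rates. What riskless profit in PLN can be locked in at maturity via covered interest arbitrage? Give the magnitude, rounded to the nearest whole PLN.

PLN 218,567

T = 1 year.
Route A — deposit TRY, sell forward: 160,000,000 × 1.069600 × 0.16360 = PLN 27,997,849.60.
Route B — convert at spot, deposit PLN: 160,000,000 × 0.16411 × 1.074600 = PLN 28,216,416.96.
The quoted forward undervalues TRY, so borrow TRY, convert to PLN at spot, deposit the PLN at 7.46%, and buy TRY forward at 0.16360 to cover the loan.
The gap between the two covered legs is PLN 218,567.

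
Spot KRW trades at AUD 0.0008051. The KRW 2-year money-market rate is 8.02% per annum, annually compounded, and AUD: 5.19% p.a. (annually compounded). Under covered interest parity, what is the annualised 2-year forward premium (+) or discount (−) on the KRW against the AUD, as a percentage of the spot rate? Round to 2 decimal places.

-2.59%

T = 2 years.
CIP forward (AUD per KRW) = 0.0008051 × 1.1064936/1.166832 = 0.0007634672.
Annualised premium = (F − S)/S × (1/T) = (0.0007634672 − 0.0008051)/0.0008051 ÷ 2 = -2.59%.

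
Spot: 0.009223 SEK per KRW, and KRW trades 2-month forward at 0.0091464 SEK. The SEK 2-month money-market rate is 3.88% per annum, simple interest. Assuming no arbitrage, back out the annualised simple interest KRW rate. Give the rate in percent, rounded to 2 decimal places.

8.94%

T = 2/12 years.
By CIP, F/S equals the SEK-to-KRW growth ratio: 0.0091464/0.009223 = 0.9916947.
The SEK side grows by 1 + 0.0388×2/12 = 1.0064667.
That pins the KRW growth at 1.0148957.
r = (1.0148957 − 1)/(2/12) = 0.089374 → 8.94%.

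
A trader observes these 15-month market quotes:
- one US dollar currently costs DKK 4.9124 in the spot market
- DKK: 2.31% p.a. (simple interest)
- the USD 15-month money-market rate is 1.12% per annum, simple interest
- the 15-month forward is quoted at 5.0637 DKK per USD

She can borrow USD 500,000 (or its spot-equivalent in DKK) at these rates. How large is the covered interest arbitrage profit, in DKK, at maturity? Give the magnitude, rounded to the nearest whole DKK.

DKK 40,173

T = 15/12 years.
Keep in USD, deliver into the forward: 500,000·1.014000·5.0637 = DKK 2,567,295.90.
Swap to DKK now, deposit: 500,000·4.9124·1.028875 = DKK 2,527,122.78.
The quoted forward overvalues USD, so borrow DKK, buy USD at spot, deposit the USD at 1.12%, and sell the proceeds forward at 5.0637.
The gap between the two covered legs is DKK 40,173.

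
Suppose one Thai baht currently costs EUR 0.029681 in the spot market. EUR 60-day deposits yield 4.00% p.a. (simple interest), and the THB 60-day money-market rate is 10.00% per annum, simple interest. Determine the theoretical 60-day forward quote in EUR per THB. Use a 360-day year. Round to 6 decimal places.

0.029389

T = 60/360 years.
Growth of 1 EUR over T: 1 + 0.0400×60/360 = 1.0066667.
THB accumulates by 1 + 0.1000×60/360 = 1.0166667.
Forward (EUR per THB) = 0.029681 × 1.0066667 / 1.0166667 = 0.02938906.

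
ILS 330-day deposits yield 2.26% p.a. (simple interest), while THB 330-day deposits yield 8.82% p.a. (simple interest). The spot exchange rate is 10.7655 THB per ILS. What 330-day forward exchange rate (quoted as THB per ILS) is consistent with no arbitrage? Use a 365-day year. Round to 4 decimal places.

11.3912

T = 330/365 years.
THB accumulates by 1 + 0.0882×330/365 = 1.07974247.
ILS accumulates by 1 + 0.0226×330/365 = 1.02043288.
Forward (THB per ILS) = 10.7655 × 1.07974247 / 1.02043288 = 11.391212.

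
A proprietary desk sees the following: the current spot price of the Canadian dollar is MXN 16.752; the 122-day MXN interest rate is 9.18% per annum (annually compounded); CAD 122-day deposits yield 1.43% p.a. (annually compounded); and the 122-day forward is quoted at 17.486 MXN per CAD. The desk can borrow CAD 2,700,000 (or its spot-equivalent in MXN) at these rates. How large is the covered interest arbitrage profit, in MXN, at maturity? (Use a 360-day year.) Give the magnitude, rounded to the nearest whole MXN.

T = 122/360 years.
Route A — deposit CAD, sell forward: 2,700,000 × 1.0048233835 × 17.486 = MXN 47,439,922.55.
Route B — convert at spot, deposit MXN: 2,700,000 × 16.752 × 1.0302112056 = MXN 46,596,864.91.
The quoted forward overvalues CAD, so borrow MXN, buy CAD at spot, deposit the CAD at 1.43%, and sell the proceeds forward at 17.486.
The gap between the two covered legs is MXN 843,058.

MXN 843,058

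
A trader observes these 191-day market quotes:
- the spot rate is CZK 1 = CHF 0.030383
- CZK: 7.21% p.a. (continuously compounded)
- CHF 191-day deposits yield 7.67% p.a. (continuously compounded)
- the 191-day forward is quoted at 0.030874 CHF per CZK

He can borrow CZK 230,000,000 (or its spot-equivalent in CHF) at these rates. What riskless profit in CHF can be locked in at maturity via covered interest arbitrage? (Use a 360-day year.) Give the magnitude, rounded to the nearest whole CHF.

CHF 99,592

T = 191/360 years.
Keep in CZK, deliver into the forward: 230,000,000·1.038994123·0.030874 = CHF 7,377,918.05.
Swap to CHF now, deposit: 230,000,000·0.030383·1.041532943 = CHF 7,278,325.94.
The quoted forward overvalues CZK, so borrow CHF, buy CZK at spot, deposit the CZK at 7.21%, and sell the proceeds forward at 0.030874.
The gap between the two covered legs is CHF 99,592.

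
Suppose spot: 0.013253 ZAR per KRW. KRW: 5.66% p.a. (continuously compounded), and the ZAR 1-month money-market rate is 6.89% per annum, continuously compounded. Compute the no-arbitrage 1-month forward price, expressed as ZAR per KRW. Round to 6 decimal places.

T = 1/12 years.
ZAR accumulates by e^(0.0689×1/12) = 1.0057582.
KRW accumulates by e^(0.0566×1/12) = 1.0047278.
CIP: F = S · (grow ZAR)/(grow KRW) = 0.013253 × 1.0057582/1.0047278 = 0.01326659 ZAR per KRW.

0.013267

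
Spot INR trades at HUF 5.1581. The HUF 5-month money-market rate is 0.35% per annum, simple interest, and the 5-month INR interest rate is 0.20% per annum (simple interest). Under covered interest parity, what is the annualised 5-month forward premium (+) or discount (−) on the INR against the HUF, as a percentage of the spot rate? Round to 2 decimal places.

T = 5/12 years.
No-arbitrage forward: 5.1581 × 1.0014583 / 1.0008333 = 5.1613211 HUF/INR.
(F − S)/S ÷ T = (5.1613211 − 5.1581)/5.1581/(5/12) = 0.001499 → 0.15%.

+0.15%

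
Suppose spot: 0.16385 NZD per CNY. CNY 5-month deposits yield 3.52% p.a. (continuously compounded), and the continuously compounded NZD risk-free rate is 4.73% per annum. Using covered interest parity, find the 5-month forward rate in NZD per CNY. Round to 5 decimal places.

0.16468

T = 5/12 years.
NZD accumulates by e^(0.0473×5/12) = 1.0199038.
Growth of 1 CNY over T: e^(0.0352×5/12) = 1.0147747.
So F = 0.16385 × 1.0199038 / 1.0147747 = 0.1646782 (NZD/CNY).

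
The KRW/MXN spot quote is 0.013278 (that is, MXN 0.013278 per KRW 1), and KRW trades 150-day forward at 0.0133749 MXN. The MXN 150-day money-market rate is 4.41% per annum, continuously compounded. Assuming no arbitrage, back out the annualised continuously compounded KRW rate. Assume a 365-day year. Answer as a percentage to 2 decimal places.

2.64%

T = 150/365 years.
CIP gives F = S · g_MXN/g_KRW, so g_MXN/g_KRW = 0.0133749/0.013278 = 1.0072978.
MXN growth factor: e^(0.0441×150/365) = 1.0182885.
That pins the KRW growth at 1.0109111.
Take logs: ln 1.0109111 / (150/365) = 0.026407, so 2.64%.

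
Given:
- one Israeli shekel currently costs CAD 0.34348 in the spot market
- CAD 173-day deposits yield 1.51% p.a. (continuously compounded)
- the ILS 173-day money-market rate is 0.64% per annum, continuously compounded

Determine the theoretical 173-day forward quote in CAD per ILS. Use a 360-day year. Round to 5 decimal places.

T = 173/360 years.
Growth of 1 CAD over T: e^(0.0151×173/360) = 1.0072828.
ILS growth factor: e^(0.0064×173/360) = 1.0030803.
So F = 0.34348 × 1.0072828 / 1.0030803 = 0.3449190 (CAD/ILS).

0.34492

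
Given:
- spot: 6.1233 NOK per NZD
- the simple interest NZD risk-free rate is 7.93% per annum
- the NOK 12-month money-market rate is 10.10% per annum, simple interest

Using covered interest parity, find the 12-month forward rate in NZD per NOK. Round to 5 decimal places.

T = 1 year.
Growth of 1 NOK over T: 1 + 0.1010×1 = 1.101000.
NZD accumulates by 1 + 0.0793×1 = 1.079300.
CIP: F = S · (grow NOK)/(grow NZD) = 6.1233 × 1.101000/1.079300 = 6.246413 NOK per NZD.
Quoted the other way: 1/6.246413 = 0.16009 NZD per NOK.

0.16009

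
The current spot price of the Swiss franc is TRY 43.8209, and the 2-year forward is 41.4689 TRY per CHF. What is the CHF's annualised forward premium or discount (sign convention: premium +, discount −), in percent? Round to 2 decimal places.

T = 2 years.
CHF trades forward at -5.36730% vs spot over the period.
Per annum: -0.0536730 / 2 = -0.026836 = -2.68%.

-2.68%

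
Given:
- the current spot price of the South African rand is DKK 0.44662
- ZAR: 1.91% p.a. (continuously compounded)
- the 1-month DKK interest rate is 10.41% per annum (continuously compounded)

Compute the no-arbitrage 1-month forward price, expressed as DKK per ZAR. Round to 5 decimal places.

T = 1/12 years.
Growth of 1 DKK over T: e^(0.1041×1/12) = 1.0087127.
ZAR growth factor: e^(0.0191×1/12) = 1.0015929.
So F = 0.44662 × 1.0087127 / 1.0015929 = 0.4497948 (DKK/ZAR).

0.44979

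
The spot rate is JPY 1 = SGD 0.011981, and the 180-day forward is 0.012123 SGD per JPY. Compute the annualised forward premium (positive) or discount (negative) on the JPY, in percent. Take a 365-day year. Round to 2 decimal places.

T = 180/365 years.
Period premium: (0.012123 − 0.011981)/0.011981 = 0.0118521.
Per annum: 0.0118521 / (180/365) = 0.024033 = 2.40%.

+2.40%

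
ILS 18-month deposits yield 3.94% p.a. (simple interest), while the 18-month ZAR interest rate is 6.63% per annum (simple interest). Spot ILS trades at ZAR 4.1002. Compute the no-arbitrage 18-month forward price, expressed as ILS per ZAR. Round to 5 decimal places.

T = 18/12 years.
ZAR accumulates by 1 + 0.0663×18/12 = 1.099450.
ILS growth factor: 1 + 0.0394×18/12 = 1.059100.
Forward (ZAR per ILS) = 4.1002 × 1.099450 / 1.059100 = 4.256411.
Invert for ILS per ZAR: 1 / 4.256411 = 0.23494.

0.23494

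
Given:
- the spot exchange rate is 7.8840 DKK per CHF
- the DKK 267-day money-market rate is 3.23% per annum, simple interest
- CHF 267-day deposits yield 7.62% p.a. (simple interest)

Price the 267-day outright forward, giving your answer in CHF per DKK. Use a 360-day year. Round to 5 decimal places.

0.13087

T = 267/360 years.
Growth of 1 DKK over T: 1 + 0.0323×267/360 = 1.0239558.
CHF accumulates by 1 + 0.0762×267/360 = 1.056515.
Forward (DKK per CHF) = 7.884 × 1.0239558 / 1.056515 = 7.641034.
Quoted the other way: 1/7.641034 = 0.13087 CHF per DKK.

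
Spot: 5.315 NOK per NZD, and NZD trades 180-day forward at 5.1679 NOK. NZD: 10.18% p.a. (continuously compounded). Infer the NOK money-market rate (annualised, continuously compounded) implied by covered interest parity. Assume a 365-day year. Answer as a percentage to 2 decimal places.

4.49%

T = 180/365 years.
F/S = 5.1679/5.315 = 0.9723236 = (growth of NOK) / (growth of NZD).
The NZD side grows by e^(0.1018×180/365) = 1.0514843.
So the NOK growth factor = 1.022383.
r = ln(1.022383)/(180/365) = 0.044887 → 4.49%.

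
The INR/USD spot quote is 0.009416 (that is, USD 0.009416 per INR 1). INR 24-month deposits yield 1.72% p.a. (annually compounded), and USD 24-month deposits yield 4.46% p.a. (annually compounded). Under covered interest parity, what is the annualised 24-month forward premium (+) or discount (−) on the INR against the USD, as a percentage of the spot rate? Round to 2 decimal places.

T = 2 years.
No-arbitrage forward: 0.009416 × 1.0911892 / 1.0346958 = 0.009930105 USD/INR.
Annualised premium = (F − S)/S × (1/T) = (0.009930105 − 0.009416)/0.009416 ÷ 2 = 2.73%.

+2.73%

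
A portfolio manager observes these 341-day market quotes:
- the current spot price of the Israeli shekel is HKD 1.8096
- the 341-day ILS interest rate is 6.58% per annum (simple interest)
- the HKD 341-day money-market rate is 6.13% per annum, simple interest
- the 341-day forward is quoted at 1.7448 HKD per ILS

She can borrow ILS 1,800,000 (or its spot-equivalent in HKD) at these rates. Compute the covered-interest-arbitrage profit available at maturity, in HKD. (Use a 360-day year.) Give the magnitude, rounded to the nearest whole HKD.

HKD 110,026

T = 341/360 years.
Route A — deposit ILS, sell forward: 1,800,000 × 1.062327222 × 1.7448 = HKD 3,336,387.37.
Route B — convert at spot, deposit HKD: 1,800,000 × 1.8096 × 1.058064722 = HKD 3,446,413.06.
The quoted forward undervalues ILS, so borrow ILS, convert to HKD at spot, deposit the HKD at 6.13%, and buy ILS forward at 1.7448 to cover the loan.
Arbitrage profit = |3,336,387.37 − 3,446,413.06| = HKD 110,026.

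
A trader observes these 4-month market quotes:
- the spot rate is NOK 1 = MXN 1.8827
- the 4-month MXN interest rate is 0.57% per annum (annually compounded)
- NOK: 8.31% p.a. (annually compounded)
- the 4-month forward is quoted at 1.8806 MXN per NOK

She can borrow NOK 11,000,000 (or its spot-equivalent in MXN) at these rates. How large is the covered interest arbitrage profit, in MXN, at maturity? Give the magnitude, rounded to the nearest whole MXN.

MXN 495,467

T = 4/12 years.
Route A — deposit NOK, sell forward: 11,000,000 × 1.0269662831 × 1.8806 = MXN 21,244,440.71.
Route B — convert at spot, deposit MXN: 11,000,000 × 1.8827 × 1.0018964014 = MXN 20,748,973.90.
The quoted forward overvalues NOK, so borrow MXN, buy NOK at spot, deposit the NOK at 8.31%, and sell the proceeds forward at 1.8806.
Arbitrage profit = |21,244,440.71 − 20,748,973.90| = MXN 495,467.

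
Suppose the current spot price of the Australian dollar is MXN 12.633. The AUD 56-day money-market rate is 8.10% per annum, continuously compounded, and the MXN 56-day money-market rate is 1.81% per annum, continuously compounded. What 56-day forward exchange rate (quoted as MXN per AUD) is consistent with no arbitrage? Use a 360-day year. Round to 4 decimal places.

12.5100

T = 56/360 years.
Growth of 1 MXN over T: e^(0.0181×56/360) = 1.00281952.
AUD growth factor: e^(0.0810×56/360) = 1.01267971.
CIP: F = S · (grow MXN)/(grow AUD) = 12.633 × 1.00281952/1.01267971 = 12.509996 MXN per AUD.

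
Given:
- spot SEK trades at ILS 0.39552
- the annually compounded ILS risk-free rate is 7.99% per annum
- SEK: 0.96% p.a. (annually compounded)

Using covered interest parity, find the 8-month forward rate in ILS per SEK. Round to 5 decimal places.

T = 8/12 years.
Growth of 1 ILS over T: (1 + 0.0799)^(8/12) = 1.0525814.
Growth of 1 SEK over T: (1 + 0.0096)^(8/12) = 1.0063898.
So F = 0.39552 × 1.0525814 / 1.0063898 = 0.4136737 (ILS/SEK).

0.41367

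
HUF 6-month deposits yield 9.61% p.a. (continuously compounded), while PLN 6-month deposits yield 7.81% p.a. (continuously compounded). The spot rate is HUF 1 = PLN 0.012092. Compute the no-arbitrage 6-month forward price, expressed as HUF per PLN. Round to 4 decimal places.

T = 6/12 years.
PLN accumulates by e^(0.0781×6/12) = 1.03982247.
HUF accumulates by e^(0.0961×6/12) = 1.04922312.
So F = 0.012092 × 1.03982247 / 1.04922312 = 0.011983660 (PLN/HUF).
Invert for HUF per PLN: 1 / 0.011983660 = 83.4470.

83.4470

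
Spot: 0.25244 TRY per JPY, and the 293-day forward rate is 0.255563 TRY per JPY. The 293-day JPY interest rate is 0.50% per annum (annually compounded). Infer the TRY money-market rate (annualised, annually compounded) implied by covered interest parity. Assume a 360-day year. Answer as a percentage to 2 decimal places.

2.03%

T = 293/360 years.
By CIP, F/S equals the TRY-to-JPY growth ratio: 0.255563/0.25244 = 1.0123713.
The JPY side grows by (1 + 0.0050)^(293/360) = 1.0040676.
That pins the TRY growth at 1.0164892.
r = 1.0164892^(360/293) − 1 = 0.020298 → 2.03%.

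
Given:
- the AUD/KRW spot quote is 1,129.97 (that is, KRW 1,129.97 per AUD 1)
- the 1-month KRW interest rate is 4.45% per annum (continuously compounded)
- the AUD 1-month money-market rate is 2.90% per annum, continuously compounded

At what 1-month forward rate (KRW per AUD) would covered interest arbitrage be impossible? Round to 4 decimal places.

T = 1/12 years.
Growth of 1 KRW over T: e^(0.0445×1/12) = 1.0037152177.
Growth of 1 AUD over T: e^(0.0290×1/12) = 1.0024195892.
CIP: F = S · (grow KRW)/(grow AUD) = 1129.97 × 1.0037152177/1.0024195892 = 1131.430488 KRW per AUD.

1131.4305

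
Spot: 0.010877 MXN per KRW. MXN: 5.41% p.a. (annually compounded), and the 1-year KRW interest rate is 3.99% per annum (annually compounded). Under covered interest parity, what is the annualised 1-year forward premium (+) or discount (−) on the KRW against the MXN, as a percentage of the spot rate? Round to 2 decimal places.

T = 1 year.
CIP forward (MXN per KRW) = 0.010877 × 1.054100/1.039900 = 0.011025527.
Annualised premium = (F − S)/S × (1/T) = (0.011025527 − 0.010877)/0.010877 ÷ 1 = 1.37%.

+1.37%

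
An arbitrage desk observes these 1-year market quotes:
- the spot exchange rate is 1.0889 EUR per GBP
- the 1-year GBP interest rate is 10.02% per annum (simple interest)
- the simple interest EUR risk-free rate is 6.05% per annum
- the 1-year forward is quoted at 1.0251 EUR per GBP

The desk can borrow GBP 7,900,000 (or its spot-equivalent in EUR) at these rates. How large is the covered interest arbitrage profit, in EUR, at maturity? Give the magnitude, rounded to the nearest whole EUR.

EUR 213,011

T = 1 year.
Keep in GBP, deliver into the forward: 7,900,000·1.100200·1.0251 = EUR 8,909,738.66.
Swap to EUR now, deposit: 7,900,000·1.0889·1.060500 = EUR 9,122,749.76.
The quoted forward undervalues GBP, so borrow GBP, convert to EUR at spot, deposit the EUR at 6.05%, and buy GBP forward at 1.0251 to cover the loan.
Arbitrage profit = |8,909,738.66 − 9,122,749.76| = EUR 213,011.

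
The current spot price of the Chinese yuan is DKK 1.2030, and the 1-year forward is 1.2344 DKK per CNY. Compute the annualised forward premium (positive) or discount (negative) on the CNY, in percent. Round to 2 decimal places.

+2.61%

T = 1 year.
Period premium: (1.2344 − 1.203)/1.203 = 0.0261014.
Per annum: 0.0261014 / 1 = 0.026101 = 2.61%.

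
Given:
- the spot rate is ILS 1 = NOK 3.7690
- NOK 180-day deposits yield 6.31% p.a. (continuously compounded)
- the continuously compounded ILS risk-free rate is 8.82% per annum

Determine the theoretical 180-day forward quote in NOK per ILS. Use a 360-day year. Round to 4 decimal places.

3.7220

T = 180/360 years.
NOK accumulates by e^(0.0631×180/360) = 1.032053.
ILS growth factor: e^(0.0882×180/360) = 1.0450869.
CIP: F = S · (grow NOK)/(grow ILS) = 3.769 × 1.032053/1.0450869 = 3.721995 NOK per ILS.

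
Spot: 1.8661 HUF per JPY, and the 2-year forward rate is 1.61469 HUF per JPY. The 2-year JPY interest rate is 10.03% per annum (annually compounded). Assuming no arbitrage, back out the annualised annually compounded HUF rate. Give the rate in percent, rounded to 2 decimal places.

2.35%

T = 2 years.
By CIP, F/S equals the HUF-to-JPY growth ratio: 1.61469/1.8661 = 0.8652752.
The JPY side grows by (1 + 0.1003)^2 = 1.2106601.
That pins the HUF growth at 1.0475542.
Annualise: 1.0475542^(1/2) − 1 = 0.023501 = 2.35%.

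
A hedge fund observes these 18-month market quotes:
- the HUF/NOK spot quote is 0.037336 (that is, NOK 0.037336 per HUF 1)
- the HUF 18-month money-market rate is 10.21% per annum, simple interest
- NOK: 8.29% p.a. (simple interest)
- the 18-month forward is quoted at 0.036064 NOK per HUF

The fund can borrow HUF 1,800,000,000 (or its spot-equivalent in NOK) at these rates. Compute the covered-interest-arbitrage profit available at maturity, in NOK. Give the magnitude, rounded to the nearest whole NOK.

NOK 704,754

T = 18/12 years.
Invest the HUF and cover forward: 1,800,000,000 × 1.153150 × 0.036064 = NOK 74,856,962.88.
Convert at spot and invest in NOK: 1,800,000,000 × 0.037336 × 1.124350 = NOK 75,561,716.88.
The quoted forward undervalues HUF, so borrow HUF, convert to NOK at spot, deposit the NOK at 8.29%, and buy HUF forward at 0.036064 to cover the loan.
Profit = 75,561,716.88 − 74,856,962.88 = NOK 704,754.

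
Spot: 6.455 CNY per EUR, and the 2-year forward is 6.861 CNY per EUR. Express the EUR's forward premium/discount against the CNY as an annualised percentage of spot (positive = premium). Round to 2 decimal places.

T = 2 years.
EUR trades forward at +6.28970% vs spot over the period.
Per annum: 0.0628970 / 2 = 0.031448 = 3.14%.

+3.14%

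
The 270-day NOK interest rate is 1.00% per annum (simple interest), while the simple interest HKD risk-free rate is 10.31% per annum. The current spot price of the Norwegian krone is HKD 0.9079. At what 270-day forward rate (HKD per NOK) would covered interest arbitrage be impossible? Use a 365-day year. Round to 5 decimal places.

T = 270/365 years.
HKD growth factor: 1 + 0.1031×270/365 = 1.0762658.
Growth of 1 NOK over T: 1 + 0.0100×270/365 = 1.0073973.
CIP: F = S · (grow HKD)/(grow NOK) = 0.9079 × 1.0762658/1.0073973 = 0.9699666 HKD per NOK.

0.96997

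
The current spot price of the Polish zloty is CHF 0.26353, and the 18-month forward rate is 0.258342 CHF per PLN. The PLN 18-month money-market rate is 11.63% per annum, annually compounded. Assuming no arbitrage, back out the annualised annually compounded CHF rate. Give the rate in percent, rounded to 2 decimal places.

T = 18/12 years.
CIP gives F = S · g_CHF/g_PLN, so g_CHF/g_PLN = 0.258342/0.26353 = 0.9803134.
PLN growth factor: (1 + 0.1163)^(18/12) = 1.1794279.
Hence g_CHF = 1.156209.
r = 1.156209^(12/18) − 1 = 0.101601 → 10.16%.

10.16%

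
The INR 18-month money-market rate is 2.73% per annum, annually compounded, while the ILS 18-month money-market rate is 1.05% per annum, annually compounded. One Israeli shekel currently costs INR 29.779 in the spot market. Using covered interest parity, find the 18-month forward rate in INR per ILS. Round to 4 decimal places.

T = 18/12 years.
INR growth factor: (1 + 0.0273)^(18/12) = 1.04122822.
ILS accumulates by (1 + 0.0105)^(18/12) = 1.01579127.
Forward (INR per ILS) = 29.779 × 1.04122822 / 1.01579127 = 30.524711.

30.5247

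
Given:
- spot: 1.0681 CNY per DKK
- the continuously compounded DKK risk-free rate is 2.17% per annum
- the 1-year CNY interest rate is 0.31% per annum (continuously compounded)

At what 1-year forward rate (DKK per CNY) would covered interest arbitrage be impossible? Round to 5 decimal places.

0.95382

T = 1 year.
CNY accumulates by e^(0.0031×1) = 1.0031048.
Growth of 1 DKK over T: e^(0.0217×1) = 1.0219372.
So F = 1.0681 × 1.0031048 / 1.0219372 = 1.048417 (CNY/DKK).
Invert for DKK per CNY: 1 / 1.048417 = 0.95382.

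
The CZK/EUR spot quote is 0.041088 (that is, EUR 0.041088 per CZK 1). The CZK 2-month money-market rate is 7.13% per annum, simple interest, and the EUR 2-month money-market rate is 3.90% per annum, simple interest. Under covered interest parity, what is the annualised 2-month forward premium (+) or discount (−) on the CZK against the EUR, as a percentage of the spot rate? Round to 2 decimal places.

-3.19%

T = 2/12 years.
CIP forward (EUR per CZK) = 0.041088 × 1.006500/1.0118833 = 0.040869409.
(F − S)/S ÷ T = (0.040869409 − 0.041088)/0.041088/(2/12) = -0.031920 → -3.19%.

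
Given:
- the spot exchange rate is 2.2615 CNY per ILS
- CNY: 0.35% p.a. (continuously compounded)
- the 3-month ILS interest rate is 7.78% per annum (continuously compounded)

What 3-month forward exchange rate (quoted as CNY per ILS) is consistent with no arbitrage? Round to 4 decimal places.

2.2199

T = 3/12 years.
CNY accumulates by e^(0.0035×3/12) = 1.0008754.
Growth of 1 ILS over T: e^(0.0778×3/12) = 1.0196404.
So F = 2.2615 × 1.0008754 / 1.0196404 = 2.219880 (CNY/ILS).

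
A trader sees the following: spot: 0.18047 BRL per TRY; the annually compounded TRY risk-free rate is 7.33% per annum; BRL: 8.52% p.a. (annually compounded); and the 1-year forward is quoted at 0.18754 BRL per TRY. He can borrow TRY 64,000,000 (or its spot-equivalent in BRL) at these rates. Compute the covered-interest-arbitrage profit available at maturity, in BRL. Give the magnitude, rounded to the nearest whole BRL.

BRL 348,201

T = 1 year.
Invest the TRY and cover forward: 64,000,000 × 1.073300 × 0.18754 = BRL 12,882,347.65.
Convert at spot and invest in BRL: 64,000,000 × 0.18047 × 1.085200 = BRL 12,534,146.82.
The quoted forward overvalues TRY, so borrow BRL, buy TRY at spot, deposit the TRY at 7.33%, and sell the proceeds forward at 0.18754.
The gap between the two covered legs is BRL 348,201.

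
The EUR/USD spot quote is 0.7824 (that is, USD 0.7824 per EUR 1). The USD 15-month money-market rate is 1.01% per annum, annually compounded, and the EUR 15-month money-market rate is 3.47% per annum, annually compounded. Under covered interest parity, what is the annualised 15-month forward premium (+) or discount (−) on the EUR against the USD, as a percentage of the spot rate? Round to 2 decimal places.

T = 15/12 years.
CIP forward (USD per EUR) = 0.7824 × 1.0126409/1.0435615 = 0.7592176.
Annualised premium = (F − S)/S × (1/T) = (0.7592176 − 0.7824)/0.7824 ÷ (15/12) = -2.37%.

-2.37%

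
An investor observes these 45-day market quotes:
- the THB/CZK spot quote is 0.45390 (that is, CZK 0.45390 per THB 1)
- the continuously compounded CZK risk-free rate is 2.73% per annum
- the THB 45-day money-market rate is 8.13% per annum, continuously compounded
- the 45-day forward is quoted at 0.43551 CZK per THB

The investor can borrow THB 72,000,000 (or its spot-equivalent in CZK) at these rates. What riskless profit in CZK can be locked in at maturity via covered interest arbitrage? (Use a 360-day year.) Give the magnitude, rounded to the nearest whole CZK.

T = 45/360 years.
Keep in THB, deliver into the forward: 72,000,000·1.0102143136·0.43551 = CZK 31,677,007.37.
Swap to CZK now, deposit: 72,000,000·0.45390·1.0034183292 = CZK 32,792,513.73.
The quoted forward undervalues THB, so borrow THB, convert to CZK at spot, deposit the CZK at 2.73%, and buy THB forward at 0.43551 to cover the loan.
Profit = 32,792,513.73 − 31,677,007.37 = CZK 1,115,506.

CZK 1,115,506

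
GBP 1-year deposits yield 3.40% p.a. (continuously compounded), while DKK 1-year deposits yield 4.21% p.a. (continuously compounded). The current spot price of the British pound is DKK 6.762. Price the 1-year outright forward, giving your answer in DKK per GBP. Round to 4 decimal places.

6.8170

T = 1 year.
DKK growth factor: e^(0.0421×1) = 1.0429988.
GBP accumulates by e^(0.0340×1) = 1.0345846.
CIP: F = S · (grow DKK)/(grow GBP) = 6.762 × 1.0429988/1.0345846 = 6.816995 DKK per GBP.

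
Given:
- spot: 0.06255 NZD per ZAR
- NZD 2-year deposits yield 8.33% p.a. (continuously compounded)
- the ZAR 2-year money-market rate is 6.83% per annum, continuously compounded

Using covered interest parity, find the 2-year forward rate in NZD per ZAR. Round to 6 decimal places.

T = 2 years.
NZD accumulates by e^(0.0833×2) = 1.1812817.
ZAR accumulates by e^(0.0683×2) = 1.1463695.
So F = 0.06255 × 1.1812817 / 1.1463695 = 0.06445493 (NZD/ZAR).

0.064455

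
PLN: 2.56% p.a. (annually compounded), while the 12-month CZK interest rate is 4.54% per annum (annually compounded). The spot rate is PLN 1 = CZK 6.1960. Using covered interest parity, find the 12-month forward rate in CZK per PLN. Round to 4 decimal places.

T = 1 year.
CZK accumulates by (1 + 0.0454)^1 = 1.045400.
Growth of 1 PLN over T: (1 + 0.0256)^1 = 1.025600.
So F = 6.196 × 1.045400 / 1.025600 = 6.315619 (CZK/PLN).

6.3156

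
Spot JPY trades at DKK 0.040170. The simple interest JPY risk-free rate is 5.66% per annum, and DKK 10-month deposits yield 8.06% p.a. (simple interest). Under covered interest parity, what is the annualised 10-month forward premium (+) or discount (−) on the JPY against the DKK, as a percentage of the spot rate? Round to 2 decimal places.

+2.29%

T = 10/12 years.
CIP forward (DKK per JPY) = 0.04017 × 1.0671667/1.0471667 = 0.040937213.
Annualised premium = (F − S)/S × (1/T) = (0.040937213 − 0.04017)/0.04017 ÷ (10/12) = 2.29%.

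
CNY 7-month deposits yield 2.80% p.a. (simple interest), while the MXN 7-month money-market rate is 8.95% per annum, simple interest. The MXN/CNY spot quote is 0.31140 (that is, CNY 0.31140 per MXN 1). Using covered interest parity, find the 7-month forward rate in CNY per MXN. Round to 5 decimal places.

T = 7/12 years.
CNY accumulates by 1 + 0.0280×7/12 = 1.0163333.
MXN growth factor: 1 + 0.0895×7/12 = 1.0522083.
So F = 0.3114 × 1.0163333 / 1.0522083 = 0.3007828 (CNY/MXN).

0.30078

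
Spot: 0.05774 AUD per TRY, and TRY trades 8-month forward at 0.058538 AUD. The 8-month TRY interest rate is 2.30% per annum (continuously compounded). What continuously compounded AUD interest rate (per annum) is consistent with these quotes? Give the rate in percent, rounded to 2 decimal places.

4.36%

T = 8/12 years.
By CIP, F/S equals the AUD-to-TRY growth ratio: 0.058538/0.05774 = 1.0138206.
TRY growth factor: e^(0.0230×8/12) = 1.0154515.
So the AUD growth factor = 1.0294856.
Take logs: ln 1.0294856 / (8/12) = 0.043589, so 4.36%.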